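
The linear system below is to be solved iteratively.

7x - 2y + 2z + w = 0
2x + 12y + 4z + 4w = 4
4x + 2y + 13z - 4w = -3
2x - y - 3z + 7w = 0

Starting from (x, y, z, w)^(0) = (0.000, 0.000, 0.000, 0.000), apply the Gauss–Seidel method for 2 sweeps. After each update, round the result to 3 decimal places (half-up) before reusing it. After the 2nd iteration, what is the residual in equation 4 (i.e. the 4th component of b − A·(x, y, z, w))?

Iteration 1:
  x = (0 - (-2)·0.000 - (2)·0.000 - (1)·0.000) / (7) = 0.000
  y = (4 - (2)·0.000 - (4)·0.000 - (4)·0.000) / (12) = 0.333
  z = (-3 - (4)·0.000 - (2)·0.333 - (-4)·0.000) / (13) = -0.282
  w = (0 - (2)·0.000 - (-1)·0.333 - (-3)·-0.282) / (7) = -0.073
Iteration 2:
  x = (0 - (-2)·0.333 - (2)·-0.282 - (1)·-0.073) / (7) = 0.186
  y = (4 - (2)·0.186 - (4)·-0.282 - (4)·-0.073) / (12) = 0.421
  z = (-3 - (4)·0.186 - (2)·0.421 - (-4)·-0.073) / (13) = -0.375
  w = (0 - (2)·0.186 - (-1)·0.421 - (-3)·-0.375) / (7) = -0.154
Residual b − A·x = (0.444, 0.692, -0.327, 0.002)

0.002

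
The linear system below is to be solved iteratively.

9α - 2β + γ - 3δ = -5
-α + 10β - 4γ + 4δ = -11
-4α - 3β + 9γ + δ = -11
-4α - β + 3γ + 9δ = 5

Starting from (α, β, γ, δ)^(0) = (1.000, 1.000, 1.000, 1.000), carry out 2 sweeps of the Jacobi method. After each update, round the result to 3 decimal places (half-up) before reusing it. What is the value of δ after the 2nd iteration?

0.580

Iteration 1:
  α = (-5 - (-2)·1.000 - (1)·1.000 - (-3)·1.000) / (9) = -0.111
  β = (-11 - (-1)·1.000 - (-4)·1.000 - (4)·1.000) / (10) = -1.000
  γ = (-11 - (-4)·1.000 - (-3)·1.000 - (1)·1.000) / (9) = -0.556
  δ = (5 - (-4)·1.000 - (-1)·1.000 - (3)·1.000) / (9) = 0.778
Iteration 2:
  α = (-5 - (-2)·-1.000 - (1)·-0.556 - (-3)·0.778) / (9) = -0.457
  β = (-11 - (-1)·-0.111 - (-4)·-0.556 - (4)·0.778) / (10) = -1.645
  γ = (-11 - (-4)·-0.111 - (-3)·-1.000 - (1)·0.778) / (9) = -1.691
  δ = (5 - (-4)·-0.111 - (-1)·-1.000 - (3)·-0.556) / (9) = 0.580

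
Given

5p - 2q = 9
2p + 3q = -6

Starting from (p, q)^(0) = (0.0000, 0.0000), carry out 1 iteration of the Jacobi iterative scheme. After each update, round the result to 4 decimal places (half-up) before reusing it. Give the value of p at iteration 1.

Iteration 1:
  p = (9 - (-2)·0.0000) / (5) = 1.8000
  q = (-6 - (2)·0.0000) / (3) = -2.0000

1.8000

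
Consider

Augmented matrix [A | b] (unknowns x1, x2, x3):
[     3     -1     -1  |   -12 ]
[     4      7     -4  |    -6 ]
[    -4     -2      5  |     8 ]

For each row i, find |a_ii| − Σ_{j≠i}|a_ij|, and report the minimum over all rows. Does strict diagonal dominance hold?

-1

row 1: |3| − (1+1) = 1
row 2: |7| − (4+4) = -1
row 3: |5| − (4+2) = -1
minimum over rows = -1 → not strictly diagonally dominant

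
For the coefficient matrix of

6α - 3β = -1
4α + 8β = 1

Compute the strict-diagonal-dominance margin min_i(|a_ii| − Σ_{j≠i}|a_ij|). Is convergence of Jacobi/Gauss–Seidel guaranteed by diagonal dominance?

3

row 1: |6| − (3) = 3
row 2: |8| − (4) = 4
minimum over rows = 3 → strictly diagonally dominant (convergence guaranteed)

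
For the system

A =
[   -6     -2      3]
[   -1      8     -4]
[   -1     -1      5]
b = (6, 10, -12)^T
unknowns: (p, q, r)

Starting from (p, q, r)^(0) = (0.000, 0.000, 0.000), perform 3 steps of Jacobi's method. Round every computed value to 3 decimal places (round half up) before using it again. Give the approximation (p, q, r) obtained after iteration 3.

(-2.150, -0.252, -2.938)

Iteration 1:
  p = (6 - (-2)·0.000 - (3)·0.000) / (-6) = -1.000
  q = (10 - (-1)·0.000 - (-4)·0.000) / (8) = 1.250
  r = (-12 - (-1)·0.000 - (-1)·0.000) / (5) = -2.400
Iteration 2:
  p = (6 - (-2)·1.250 - (3)·-2.400) / (-6) = -2.617
  q = (10 - (-1)·-1.000 - (-4)·-2.400) / (8) = -0.075
  r = (-12 - (-1)·-1.000 - (-1)·1.250) / (5) = -2.350
Iteration 3:
  p = (6 - (-2)·-0.075 - (3)·-2.350) / (-6) = -2.150
  q = (10 - (-1)·-2.617 - (-4)·-2.350) / (8) = -0.252
  r = (-12 - (-1)·-2.617 - (-1)·-0.075) / (5) = -2.938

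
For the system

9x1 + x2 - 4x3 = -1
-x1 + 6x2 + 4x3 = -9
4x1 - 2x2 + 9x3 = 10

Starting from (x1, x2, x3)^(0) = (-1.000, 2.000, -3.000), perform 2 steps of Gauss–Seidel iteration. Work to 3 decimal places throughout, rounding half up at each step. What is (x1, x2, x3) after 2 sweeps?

Iteration 1:
  x1 = (-1 - (1)·2.000 - (-4)·-3.000) / (9) = -1.667
  x2 = (-9 - (-1)·-1.667 - (4)·-3.000) / (6) = 0.222
  x3 = (10 - (4)·-1.667 - (-2)·0.222) / (9) = 1.901
Iteration 2:
  x1 = (-1 - (1)·0.222 - (-4)·1.901) / (9) = 0.709
  x2 = (-9 - (-1)·0.709 - (4)·1.901) / (6) = -2.649
  x3 = (10 - (4)·0.709 - (-2)·-2.649) / (9) = 0.207

(0.709, -2.649, 0.207)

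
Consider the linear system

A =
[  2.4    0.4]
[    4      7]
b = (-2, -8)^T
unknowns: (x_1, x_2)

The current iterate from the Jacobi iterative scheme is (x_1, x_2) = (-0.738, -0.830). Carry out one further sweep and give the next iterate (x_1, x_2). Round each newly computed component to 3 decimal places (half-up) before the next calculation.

One sweep:
  x_1 = (-2 - (0.4)·-0.830) / (2.4) = -0.695
  x_2 = (-8 - (4)·-0.738) / (7) = -0.721

(-0.695, -0.721)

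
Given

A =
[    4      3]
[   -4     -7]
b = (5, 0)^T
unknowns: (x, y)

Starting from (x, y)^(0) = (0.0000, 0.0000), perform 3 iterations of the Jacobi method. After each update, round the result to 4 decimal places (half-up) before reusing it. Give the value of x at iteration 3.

Iteration 1:
  x = (5 - (3)·0.0000) / (4) = 1.2500
  y = (0 - (-4)·0.0000) / (-7) = 0.0000
Iteration 2:
  x = (5 - (3)·0.0000) / (4) = 1.2500
  y = (0 - (-4)·1.2500) / (-7) = -0.7143
Iteration 3:
  x = (5 - (3)·-0.7143) / (4) = 1.7857
  y = (0 - (-4)·1.2500) / (-7) = -0.7143

1.7857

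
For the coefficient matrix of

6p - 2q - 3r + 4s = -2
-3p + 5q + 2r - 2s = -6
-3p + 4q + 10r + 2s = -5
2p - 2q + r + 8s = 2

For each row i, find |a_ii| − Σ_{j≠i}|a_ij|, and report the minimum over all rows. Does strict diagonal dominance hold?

row 1: |6| − (2+3+4) = -3
row 2: |5| − (3+2+2) = -2
row 3: |10| − (3+4+2) = 1
row 4: |8| − (2+2+1) = 3
minimum over rows = -3 → not strictly diagonally dominant

-3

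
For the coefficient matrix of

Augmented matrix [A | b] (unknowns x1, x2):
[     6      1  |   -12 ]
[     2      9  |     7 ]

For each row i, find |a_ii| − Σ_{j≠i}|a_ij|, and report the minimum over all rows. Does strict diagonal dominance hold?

5

row 1: |6| − (1) = 5
row 2: |9| − (2) = 7
minimum over rows = 5 → strictly diagonally dominant (convergence guaranteed)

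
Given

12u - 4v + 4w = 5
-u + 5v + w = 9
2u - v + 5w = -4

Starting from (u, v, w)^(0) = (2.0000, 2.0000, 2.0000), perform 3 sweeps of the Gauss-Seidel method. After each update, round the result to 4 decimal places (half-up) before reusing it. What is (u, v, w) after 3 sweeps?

(1.4108, 2.2465, -0.9150)

Iteration 1:
  u = (5 - (-4)·2.0000 - (4)·2.0000) / (12) = 0.4167
  v = (9 - (-1)·0.4167 - (1)·2.0000) / (5) = 1.4833
  w = (-4 - (2)·0.4167 - (-1)·1.4833) / (5) = -0.6700
Iteration 2:
  u = (5 - (-4)·1.4833 - (4)·-0.6700) / (12) = 1.1344
  v = (9 - (-1)·1.1344 - (1)·-0.6700) / (5) = 2.1609
  w = (-4 - (2)·1.1344 - (-1)·2.1609) / (5) = -0.8216
Iteration 3:
  u = (5 - (-4)·2.1609 - (4)·-0.8216) / (12) = 1.4108
  v = (9 - (-1)·1.4108 - (1)·-0.8216) / (5) = 2.2465
  w = (-4 - (2)·1.4108 - (-1)·2.2465) / (5) = -0.9150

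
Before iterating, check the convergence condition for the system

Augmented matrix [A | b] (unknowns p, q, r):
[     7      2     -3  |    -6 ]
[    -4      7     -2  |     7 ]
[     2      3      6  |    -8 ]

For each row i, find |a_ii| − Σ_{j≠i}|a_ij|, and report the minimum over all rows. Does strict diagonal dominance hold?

row 1: |7| − (2+3) = 2
row 2: |7| − (4+2) = 1
row 3: |6| − (2+3) = 1
minimum over rows = 1 → strictly diagonally dominant (convergence guaranteed)

1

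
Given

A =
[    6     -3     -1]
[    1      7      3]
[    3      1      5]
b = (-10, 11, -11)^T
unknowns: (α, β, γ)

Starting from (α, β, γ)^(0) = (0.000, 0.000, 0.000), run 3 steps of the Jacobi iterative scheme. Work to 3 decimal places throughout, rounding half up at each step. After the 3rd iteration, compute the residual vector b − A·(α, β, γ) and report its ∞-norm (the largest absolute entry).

Iteration 1:
  α = (-10 - (-3)·0.000 - (-1)·0.000) / (6) = -1.667
  β = (11 - (1)·0.000 - (3)·0.000) / (7) = 1.571
  γ = (-11 - (3)·0.000 - (1)·0.000) / (5) = -2.200
Iteration 2:
  α = (-10 - (-3)·1.571 - (-1)·-2.200) / (6) = -1.248
  β = (11 - (1)·-1.667 - (3)·-2.200) / (7) = 2.752
  γ = (-11 - (3)·-1.667 - (1)·1.571) / (5) = -1.514
Iteration 3:
  α = (-10 - (-3)·2.752 - (-1)·-1.514) / (6) = -0.543
  β = (11 - (1)·-1.248 - (3)·-1.514) / (7) = 2.399
  γ = (-11 - (3)·-1.248 - (1)·2.752) / (5) = -2.002
Residual b − A·x = (-1.547, 0.756, -1.760); ∞-norm = 1.760

1.760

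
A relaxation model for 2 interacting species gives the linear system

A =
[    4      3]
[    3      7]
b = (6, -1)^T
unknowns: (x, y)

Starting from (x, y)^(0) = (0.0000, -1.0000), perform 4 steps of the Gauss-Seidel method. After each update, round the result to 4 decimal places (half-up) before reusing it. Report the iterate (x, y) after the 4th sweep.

(2.3645, -1.1562)

Iteration 1:
  x = (6 - (3)·-1.0000) / (4) = 2.2500
  y = (-1 - (3)·2.2500) / (7) = -1.1071
Iteration 2:
  x = (6 - (3)·-1.1071) / (4) = 2.3303
  y = (-1 - (3)·2.3303) / (7) = -1.1416
Iteration 3:
  x = (6 - (3)·-1.1416) / (4) = 2.3562
  y = (-1 - (3)·2.3562) / (7) = -1.1527
Iteration 4:
  x = (6 - (3)·-1.1527) / (4) = 2.3645
  y = (-1 - (3)·2.3645) / (7) = -1.1562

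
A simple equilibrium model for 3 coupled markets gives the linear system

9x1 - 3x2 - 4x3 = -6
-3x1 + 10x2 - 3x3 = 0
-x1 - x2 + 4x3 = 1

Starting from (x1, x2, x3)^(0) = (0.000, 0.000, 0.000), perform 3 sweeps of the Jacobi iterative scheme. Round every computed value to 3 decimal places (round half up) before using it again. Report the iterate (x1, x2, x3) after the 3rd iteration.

(-0.671, -0.142, 0.080)

Iteration 1:
  x1 = (-6 - (-3)·0.000 - (-4)·0.000) / (9) = -0.667
  x2 = (0 - (-3)·0.000 - (-3)·0.000) / (10) = 0.000
  x3 = (1 - (-1)·0.000 - (-1)·0.000) / (4) = 0.250
Iteration 2:
  x1 = (-6 - (-3)·0.000 - (-4)·0.250) / (9) = -0.556
  x2 = (0 - (-3)·-0.667 - (-3)·0.250) / (10) = -0.125
  x3 = (1 - (-1)·-0.667 - (-1)·0.000) / (4) = 0.083
Iteration 3:
  x1 = (-6 - (-3)·-0.125 - (-4)·0.083) / (9) = -0.671
  x2 = (0 - (-3)·-0.556 - (-3)·0.083) / (10) = -0.142
  x3 = (1 - (-1)·-0.556 - (-1)·-0.125) / (4) = 0.080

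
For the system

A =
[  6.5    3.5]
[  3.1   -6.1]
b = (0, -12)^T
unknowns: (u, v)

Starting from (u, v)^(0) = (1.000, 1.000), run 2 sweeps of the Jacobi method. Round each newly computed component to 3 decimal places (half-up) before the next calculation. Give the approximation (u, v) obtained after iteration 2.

Iteration 1:
  u = (0 - (3.5)·1.000) / (6.5) = -0.538
  v = (-12 - (3.1)·1.000) / (-6.1) = 2.475
Iteration 2:
  u = (0 - (3.5)·2.475) / (6.5) = -1.333
  v = (-12 - (3.1)·-0.538) / (-6.1) = 1.694

(-1.333, 1.694)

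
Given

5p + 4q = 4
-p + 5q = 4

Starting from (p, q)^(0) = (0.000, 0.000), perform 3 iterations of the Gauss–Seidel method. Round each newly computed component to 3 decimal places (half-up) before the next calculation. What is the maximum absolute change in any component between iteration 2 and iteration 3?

Iteration 1:
  p = (4 - (4)·0.000) / (5) = 0.800
  q = (4 - (-1)·0.800) / (5) = 0.960
Iteration 2:
  p = (4 - (4)·0.960) / (5) = 0.032
  q = (4 - (-1)·0.032) / (5) = 0.806
Iteration 3:
  p = (4 - (4)·0.806) / (5) = 0.155
  q = (4 - (-1)·0.155) / (5) = 0.831
Change: (0.123, 0.025) → max |·| = 0.123

0.123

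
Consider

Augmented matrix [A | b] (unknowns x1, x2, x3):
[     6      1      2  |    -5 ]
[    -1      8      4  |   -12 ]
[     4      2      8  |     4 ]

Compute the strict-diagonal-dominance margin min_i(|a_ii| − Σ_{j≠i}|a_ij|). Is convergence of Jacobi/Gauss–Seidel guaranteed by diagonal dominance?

2

row 1: |6| − (1+2) = 3
row 2: |8| − (1+4) = 3
row 3: |8| − (4+2) = 2
minimum over rows = 2 → strictly diagonally dominant (convergence guaranteed)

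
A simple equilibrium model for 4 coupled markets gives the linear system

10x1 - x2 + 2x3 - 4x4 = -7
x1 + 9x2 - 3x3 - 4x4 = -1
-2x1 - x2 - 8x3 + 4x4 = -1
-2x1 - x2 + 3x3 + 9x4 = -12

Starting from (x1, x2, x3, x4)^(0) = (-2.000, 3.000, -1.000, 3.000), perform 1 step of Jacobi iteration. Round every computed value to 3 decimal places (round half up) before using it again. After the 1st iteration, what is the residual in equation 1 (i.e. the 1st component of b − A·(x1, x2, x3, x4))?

Iteration 1:
  x1 = (-7 - (-1)·3.000 - (2)·-1.000 - (-4)·3.000) / (10) = 1.000
  x2 = (-1 - (1)·-2.000 - (-3)·-1.000 - (-4)·3.000) / (9) = 1.111
  x3 = (-1 - (-2)·-2.000 - (-1)·3.000 - (4)·3.000) / (-8) = 1.750
  x4 = (-12 - (-2)·-2.000 - (-1)·3.000 - (3)·-1.000) / (9) = -1.111
Residual b − A·x = (-23.833, -11.193, 20.555, -4.140)

-23.833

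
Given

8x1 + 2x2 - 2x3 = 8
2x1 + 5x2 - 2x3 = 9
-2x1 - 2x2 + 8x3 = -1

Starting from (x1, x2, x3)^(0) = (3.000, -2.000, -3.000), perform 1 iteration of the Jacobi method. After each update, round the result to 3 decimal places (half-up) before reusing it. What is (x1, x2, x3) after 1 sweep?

Iteration 1:
  x1 = (8 - (2)·-2.000 - (-2)·-3.000) / (8) = 0.750
  x2 = (9 - (2)·3.000 - (-2)·-3.000) / (5) = -0.600
  x3 = (-1 - (-2)·3.000 - (-2)·-2.000) / (8) = 0.125

(0.750, -0.600, 0.125)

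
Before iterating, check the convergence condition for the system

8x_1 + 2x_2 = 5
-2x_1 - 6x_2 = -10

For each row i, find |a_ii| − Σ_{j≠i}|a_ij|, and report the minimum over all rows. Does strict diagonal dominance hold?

row 1: |8| − (2) = 6
row 2: |-6| − (2) = 4
minimum over rows = 4 → strictly diagonally dominant (convergence guaranteed)

4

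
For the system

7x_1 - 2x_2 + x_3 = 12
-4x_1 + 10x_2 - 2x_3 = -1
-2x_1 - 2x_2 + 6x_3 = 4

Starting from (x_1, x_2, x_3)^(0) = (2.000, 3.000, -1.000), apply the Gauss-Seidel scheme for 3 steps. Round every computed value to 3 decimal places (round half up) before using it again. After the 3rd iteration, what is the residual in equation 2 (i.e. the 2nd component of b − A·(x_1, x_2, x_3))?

Iteration 1:
  x_1 = (12 - (-2)·3.000 - (1)·-1.000) / (7) = 2.714
  x_2 = (-1 - (-4)·2.714 - (-2)·-1.000) / (10) = 0.786
  x_3 = (4 - (-2)·2.714 - (-2)·0.786) / (6) = 1.833
Iteration 2:
  x_1 = (12 - (-2)·0.786 - (1)·1.833) / (7) = 1.677
  x_2 = (-1 - (-4)·1.677 - (-2)·1.833) / (10) = 0.937
  x_3 = (4 - (-2)·1.677 - (-2)·0.937) / (6) = 1.538
Iteration 3:
  x_1 = (12 - (-2)·0.937 - (1)·1.538) / (7) = 1.762
  x_2 = (-1 - (-4)·1.762 - (-2)·1.538) / (10) = 0.912
  x_3 = (4 - (-2)·1.762 - (-2)·0.912) / (6) = 1.558
Residual b − A·x = (-0.068, 0.044, 0.000)

0.044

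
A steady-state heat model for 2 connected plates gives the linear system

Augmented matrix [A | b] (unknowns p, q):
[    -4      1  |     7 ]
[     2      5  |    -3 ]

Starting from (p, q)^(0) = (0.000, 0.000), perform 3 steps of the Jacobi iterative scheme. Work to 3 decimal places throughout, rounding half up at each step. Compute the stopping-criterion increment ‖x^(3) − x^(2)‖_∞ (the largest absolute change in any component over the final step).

Iteration 1:
  p = (7 - (1)·0.000) / (-4) = -1.750
  q = (-3 - (2)·0.000) / (5) = -0.600
Iteration 2:
  p = (7 - (1)·-0.600) / (-4) = -1.900
  q = (-3 - (2)·-1.750) / (5) = 0.100
Iteration 3:
  p = (7 - (1)·0.100) / (-4) = -1.725
  q = (-3 - (2)·-1.900) / (5) = 0.160
Change: (0.175, 0.060) → max |·| = 0.175

0.175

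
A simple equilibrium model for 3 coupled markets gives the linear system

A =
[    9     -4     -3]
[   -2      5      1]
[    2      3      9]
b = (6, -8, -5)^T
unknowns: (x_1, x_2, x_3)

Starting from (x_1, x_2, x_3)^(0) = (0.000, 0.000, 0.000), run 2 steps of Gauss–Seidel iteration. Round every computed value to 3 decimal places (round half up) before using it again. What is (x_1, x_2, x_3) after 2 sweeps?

Iteration 1:
  x_1 = (6 - (-4)·0.000 - (-3)·0.000) / (9) = 0.667
  x_2 = (-8 - (-2)·0.667 - (1)·0.000) / (5) = -1.333
  x_3 = (-5 - (2)·0.667 - (3)·-1.333) / (9) = -0.259
Iteration 2:
  x_1 = (6 - (-4)·-1.333 - (-3)·-0.259) / (9) = -0.012
  x_2 = (-8 - (-2)·-0.012 - (1)·-0.259) / (5) = -1.553
  x_3 = (-5 - (2)·-0.012 - (3)·-1.553) / (9) = -0.035

(-0.012, -1.553, -0.035)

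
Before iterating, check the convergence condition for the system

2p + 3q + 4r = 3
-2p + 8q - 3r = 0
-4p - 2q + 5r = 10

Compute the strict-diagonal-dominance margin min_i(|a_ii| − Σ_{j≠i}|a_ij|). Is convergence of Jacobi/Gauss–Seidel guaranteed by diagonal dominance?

row 1: |2| − (3+4) = -5
row 2: |8| − (2+3) = 3
row 3: |5| − (4+2) = -1
minimum over rows = -5 → not strictly diagonally dominant

-5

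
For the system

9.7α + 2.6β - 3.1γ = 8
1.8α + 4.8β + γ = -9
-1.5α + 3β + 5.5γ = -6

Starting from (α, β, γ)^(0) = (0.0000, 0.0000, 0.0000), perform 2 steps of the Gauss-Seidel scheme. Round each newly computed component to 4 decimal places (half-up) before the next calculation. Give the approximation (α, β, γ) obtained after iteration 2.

Iteration 1:
  α = (8 - (2.6)·0.0000 - (-3.1)·0.0000) / (9.7) = 0.8247
  β = (-9 - (1.8)·0.8247 - (1)·0.0000) / (4.8) = -2.1843
  γ = (-6 - (-1.5)·0.8247 - (3)·-2.1843) / (5.5) = 0.3254
Iteration 2:
  α = (8 - (2.6)·-2.1843 - (-3.1)·0.3254) / (9.7) = 1.5142
  β = (-9 - (1.8)·1.5142 - (1)·0.3254) / (4.8) = -2.5106
  γ = (-6 - (-1.5)·1.5142 - (3)·-2.5106) / (5.5) = 0.6915

(1.5142, -2.5106, 0.6915)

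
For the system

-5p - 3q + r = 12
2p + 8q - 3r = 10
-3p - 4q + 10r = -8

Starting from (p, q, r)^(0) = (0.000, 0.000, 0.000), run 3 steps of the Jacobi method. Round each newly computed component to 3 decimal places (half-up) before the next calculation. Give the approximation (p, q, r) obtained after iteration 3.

(-3.534, 1.695, -1.173)

Iteration 1:
  p = (12 - (-3)·0.000 - (1)·0.000) / (-5) = -2.400
  q = (10 - (2)·0.000 - (-3)·0.000) / (8) = 1.250
  r = (-8 - (-3)·0.000 - (-4)·0.000) / (10) = -0.800
Iteration 2:
  p = (12 - (-3)·1.250 - (1)·-0.800) / (-5) = -3.310
  q = (10 - (2)·-2.400 - (-3)·-0.800) / (8) = 1.550
  r = (-8 - (-3)·-2.400 - (-4)·1.250) / (10) = -1.020
Iteration 3:
  p = (12 - (-3)·1.550 - (1)·-1.020) / (-5) = -3.534
  q = (10 - (2)·-3.310 - (-3)·-1.020) / (8) = 1.695
  r = (-8 - (-3)·-3.310 - (-4)·1.550) / (10) = -1.173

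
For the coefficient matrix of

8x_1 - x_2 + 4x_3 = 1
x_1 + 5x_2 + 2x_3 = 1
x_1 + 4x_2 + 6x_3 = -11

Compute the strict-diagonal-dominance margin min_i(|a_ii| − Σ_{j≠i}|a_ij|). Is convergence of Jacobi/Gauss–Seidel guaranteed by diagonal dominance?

1

row 1: |8| − (1+4) = 3
row 2: |5| − (1+2) = 2
row 3: |6| − (1+4) = 1
minimum over rows = 1 → strictly diagonally dominant (convergence guaranteed)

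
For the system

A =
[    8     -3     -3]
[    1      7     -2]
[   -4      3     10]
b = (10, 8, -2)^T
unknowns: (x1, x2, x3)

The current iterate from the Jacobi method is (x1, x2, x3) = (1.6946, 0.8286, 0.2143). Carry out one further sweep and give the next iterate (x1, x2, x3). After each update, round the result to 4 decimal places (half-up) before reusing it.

One sweep:
  x1 = (10 - (-3)·0.8286 - (-3)·0.2143) / (8) = 1.6411
  x2 = (8 - (1)·1.6946 - (-2)·0.2143) / (7) = 0.9620
  x3 = (-2 - (-4)·1.6946 - (3)·0.8286) / (10) = 0.2293

(1.6411, 0.9620, 0.2293)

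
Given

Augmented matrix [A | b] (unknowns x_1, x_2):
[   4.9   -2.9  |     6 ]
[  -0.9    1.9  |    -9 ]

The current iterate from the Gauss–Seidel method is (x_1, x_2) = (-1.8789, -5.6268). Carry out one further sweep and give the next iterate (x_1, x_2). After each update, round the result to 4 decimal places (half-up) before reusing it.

One sweep:
  x_1 = (6 - (-2.9)·-5.6268) / (4.9) = -2.1057
  x_2 = (-9 - (-0.9)·-2.1057) / (1.9) = -5.7343

(-2.1057, -5.7343)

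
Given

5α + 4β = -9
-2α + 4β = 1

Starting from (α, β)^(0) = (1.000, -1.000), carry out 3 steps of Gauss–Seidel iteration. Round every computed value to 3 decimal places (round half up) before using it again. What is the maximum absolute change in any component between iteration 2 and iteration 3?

Iteration 1:
  α = (-9 - (4)·-1.000) / (5) = -1.000
  β = (1 - (-2)·-1.000) / (4) = -0.250
Iteration 2:
  α = (-9 - (4)·-0.250) / (5) = -1.600
  β = (1 - (-2)·-1.600) / (4) = -0.550
Iteration 3:
  α = (-9 - (4)·-0.550) / (5) = -1.360
  β = (1 - (-2)·-1.360) / (4) = -0.430
Change: (0.240, 0.120) → max |·| = 0.240

0.240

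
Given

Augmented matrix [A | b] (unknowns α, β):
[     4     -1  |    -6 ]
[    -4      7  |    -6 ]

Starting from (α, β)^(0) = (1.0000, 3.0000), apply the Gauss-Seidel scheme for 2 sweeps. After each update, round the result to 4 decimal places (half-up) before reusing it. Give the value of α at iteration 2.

-1.8214

Iteration 1:
  α = (-6 - (-1)·3.0000) / (4) = -0.7500
  β = (-6 - (-4)·-0.7500) / (7) = -1.2857
Iteration 2:
  α = (-6 - (-1)·-1.2857) / (4) = -1.8214
  β = (-6 - (-4)·-1.8214) / (7) = -1.8979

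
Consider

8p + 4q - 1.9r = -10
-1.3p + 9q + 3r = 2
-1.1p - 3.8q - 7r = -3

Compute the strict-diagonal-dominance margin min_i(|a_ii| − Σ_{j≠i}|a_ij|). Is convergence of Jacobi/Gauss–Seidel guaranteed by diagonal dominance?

row 1: |8| − (4+1.9) = 2.1
row 2: |9| − (1.3+3) = 4.7
row 3: |-7| − (1.1+3.8) = 2.1
minimum over rows = 2.1 → strictly diagonally dominant (convergence guaranteed)

2.1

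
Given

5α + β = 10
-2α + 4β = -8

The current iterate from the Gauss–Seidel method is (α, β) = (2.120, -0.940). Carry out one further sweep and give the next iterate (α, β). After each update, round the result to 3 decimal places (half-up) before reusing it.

(2.188, -0.906)

One sweep:
  α = (10 - (1)·-0.940) / (5) = 2.188
  β = (-8 - (-2)·2.188) / (4) = -0.906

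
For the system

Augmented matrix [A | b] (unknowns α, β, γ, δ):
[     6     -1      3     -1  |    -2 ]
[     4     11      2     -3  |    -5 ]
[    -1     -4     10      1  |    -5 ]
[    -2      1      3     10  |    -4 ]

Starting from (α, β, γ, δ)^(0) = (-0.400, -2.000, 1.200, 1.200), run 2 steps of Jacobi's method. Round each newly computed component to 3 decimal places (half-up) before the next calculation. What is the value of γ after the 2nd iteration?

Iteration 1:
  α = (-2 - (-1)·-2.000 - (3)·1.200 - (-1)·1.200) / (6) = -1.067
  β = (-5 - (4)·-0.400 - (2)·1.200 - (-3)·1.200) / (11) = -0.200
  γ = (-5 - (-1)·-0.400 - (-4)·-2.000 - (1)·1.200) / (10) = -1.460
  δ = (-4 - (-2)·-0.400 - (1)·-2.000 - (3)·1.200) / (10) = -0.640
Iteration 2:
  α = (-2 - (-1)·-0.200 - (3)·-1.460 - (-1)·-0.640) / (6) = 0.257
  β = (-5 - (4)·-1.067 - (2)·-1.460 - (-3)·-0.640) / (11) = 0.024
  γ = (-5 - (-1)·-1.067 - (-4)·-0.200 - (1)·-0.640) / (10) = -0.623
  δ = (-4 - (-2)·-1.067 - (1)·-0.200 - (3)·-1.460) / (10) = -0.155

-0.623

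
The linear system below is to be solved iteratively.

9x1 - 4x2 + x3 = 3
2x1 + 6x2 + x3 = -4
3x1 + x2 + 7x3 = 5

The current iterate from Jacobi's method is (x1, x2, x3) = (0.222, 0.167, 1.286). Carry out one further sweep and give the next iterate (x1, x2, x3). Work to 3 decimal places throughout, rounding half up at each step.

(0.265, -0.955, 0.595)

One sweep:
  x1 = (3 - (-4)·0.167 - (1)·1.286) / (9) = 0.265
  x2 = (-4 - (2)·0.222 - (1)·1.286) / (6) = -0.955
  x3 = (5 - (3)·0.222 - (1)·0.167) / (7) = 0.595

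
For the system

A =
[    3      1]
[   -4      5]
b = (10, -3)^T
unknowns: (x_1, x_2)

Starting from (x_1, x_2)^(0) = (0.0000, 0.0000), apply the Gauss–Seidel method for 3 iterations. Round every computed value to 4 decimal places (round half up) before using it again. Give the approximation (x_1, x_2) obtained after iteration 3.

(2.8281, 1.6625)

Iteration 1:
  x_1 = (10 - (1)·0.0000) / (3) = 3.3333
  x_2 = (-3 - (-4)·3.3333) / (5) = 2.0666
Iteration 2:
  x_1 = (10 - (1)·2.0666) / (3) = 2.6445
  x_2 = (-3 - (-4)·2.6445) / (5) = 1.5156
Iteration 3:
  x_1 = (10 - (1)·1.5156) / (3) = 2.8281
  x_2 = (-3 - (-4)·2.8281) / (5) = 1.6625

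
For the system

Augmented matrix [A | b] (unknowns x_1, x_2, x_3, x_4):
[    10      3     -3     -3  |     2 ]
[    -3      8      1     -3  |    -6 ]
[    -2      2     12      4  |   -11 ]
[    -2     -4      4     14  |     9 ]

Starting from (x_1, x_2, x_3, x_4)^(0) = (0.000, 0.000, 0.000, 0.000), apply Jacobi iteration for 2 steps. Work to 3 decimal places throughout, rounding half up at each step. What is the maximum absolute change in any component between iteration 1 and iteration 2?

0.431

Iteration 1:
  x_1 = (2 - (3)·0.000 - (-3)·0.000 - (-3)·0.000) / (10) = 0.200
  x_2 = (-6 - (-3)·0.000 - (1)·0.000 - (-3)·0.000) / (8) = -0.750
  x_3 = (-11 - (-2)·0.000 - (2)·0.000 - (4)·0.000) / (12) = -0.917
  x_4 = (9 - (-2)·0.000 - (-4)·0.000 - (4)·0.000) / (14) = 0.643
Iteration 2:
  x_1 = (2 - (3)·-0.750 - (-3)·-0.917 - (-3)·0.643) / (10) = 0.343
  x_2 = (-6 - (-3)·0.200 - (1)·-0.917 - (-3)·0.643) / (8) = -0.319
  x_3 = (-11 - (-2)·0.200 - (2)·-0.750 - (4)·0.643) / (12) = -0.973
  x_4 = (9 - (-2)·0.200 - (-4)·-0.750 - (4)·-0.917) / (14) = 0.719
Change: (0.143, 0.431, -0.056, 0.076) → max |·| = 0.431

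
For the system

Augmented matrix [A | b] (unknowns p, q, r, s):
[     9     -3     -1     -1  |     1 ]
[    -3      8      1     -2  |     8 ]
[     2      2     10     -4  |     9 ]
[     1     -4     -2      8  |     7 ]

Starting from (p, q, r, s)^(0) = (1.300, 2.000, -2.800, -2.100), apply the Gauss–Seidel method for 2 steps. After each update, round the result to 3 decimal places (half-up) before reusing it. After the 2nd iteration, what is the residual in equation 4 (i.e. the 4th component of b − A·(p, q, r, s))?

Iteration 1:
  p = (1 - (-3)·2.000 - (-1)·-2.800 - (-1)·-2.100) / (9) = 0.233
  q = (8 - (-3)·0.233 - (1)·-2.800 - (-2)·-2.100) / (8) = 0.912
  r = (9 - (2)·0.233 - (2)·0.912 - (-4)·-2.100) / (10) = -0.169
  s = (7 - (1)·0.233 - (-4)·0.912 - (-2)·-0.169) / (8) = 1.260
Iteration 2:
  p = (1 - (-3)·0.912 - (-1)·-0.169 - (-1)·1.260) / (9) = 0.536
  q = (8 - (-3)·0.536 - (1)·-0.169 - (-2)·1.260) / (8) = 1.537
  r = (9 - (2)·0.536 - (2)·1.537 - (-4)·1.260) / (10) = 0.989
  s = (7 - (1)·0.536 - (-4)·1.537 - (-2)·0.989) / (8) = 1.824
Residual b − A·x = (3.600, -0.029, 2.260, -0.002)

-0.002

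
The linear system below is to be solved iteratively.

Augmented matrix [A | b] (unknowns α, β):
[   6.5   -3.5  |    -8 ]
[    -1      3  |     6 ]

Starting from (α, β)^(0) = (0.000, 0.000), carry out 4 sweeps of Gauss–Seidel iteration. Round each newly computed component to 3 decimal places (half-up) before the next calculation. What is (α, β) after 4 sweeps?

Iteration 1:
  α = (-8 - (-3.5)·0.000) / (6.5) = -1.231
  β = (6 - (-1)·-1.231) / (3) = 1.590
Iteration 2:
  α = (-8 - (-3.5)·1.590) / (6.5) = -0.375
  β = (6 - (-1)·-0.375) / (3) = 1.875
Iteration 3:
  α = (-8 - (-3.5)·1.875) / (6.5) = -0.221
  β = (6 - (-1)·-0.221) / (3) = 1.926
Iteration 4:
  α = (-8 - (-3.5)·1.926) / (6.5) = -0.194
  β = (6 - (-1)·-0.194) / (3) = 1.935

(-0.194, 1.935)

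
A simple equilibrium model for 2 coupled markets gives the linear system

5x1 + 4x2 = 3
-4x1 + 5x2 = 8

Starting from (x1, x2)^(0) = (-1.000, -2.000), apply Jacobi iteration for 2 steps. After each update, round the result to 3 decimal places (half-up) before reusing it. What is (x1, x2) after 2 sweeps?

(-0.040, 3.360)

Iteration 1:
  x1 = (3 - (4)·-2.000) / (5) = 2.200
  x2 = (8 - (-4)·-1.000) / (5) = 0.800
Iteration 2:
  x1 = (3 - (4)·0.800) / (5) = -0.040
  x2 = (8 - (-4)·2.200) / (5) = 3.360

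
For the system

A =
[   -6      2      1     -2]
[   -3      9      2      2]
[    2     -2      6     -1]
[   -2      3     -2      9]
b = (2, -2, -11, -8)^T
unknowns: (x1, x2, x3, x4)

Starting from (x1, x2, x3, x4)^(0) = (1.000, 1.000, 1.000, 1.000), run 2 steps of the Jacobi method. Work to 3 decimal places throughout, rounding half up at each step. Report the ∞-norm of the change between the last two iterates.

Iteration 1:
  x1 = (2 - (2)·1.000 - (1)·1.000 - (-2)·1.000) / (-6) = -0.167
  x2 = (-2 - (-3)·1.000 - (2)·1.000 - (2)·1.000) / (9) = -0.333
  x3 = (-11 - (2)·1.000 - (-2)·1.000 - (-1)·1.000) / (6) = -1.667
  x4 = (-8 - (-2)·1.000 - (3)·1.000 - (-2)·1.000) / (9) = -0.778
Iteration 2:
  x1 = (2 - (2)·-0.333 - (1)·-1.667 - (-2)·-0.778) / (-6) = -0.463
  x2 = (-2 - (-3)·-0.167 - (2)·-1.667 - (2)·-0.778) / (9) = 0.265
  x3 = (-11 - (2)·-0.167 - (-2)·-0.333 - (-1)·-0.778) / (6) = -2.018
  x4 = (-8 - (-2)·-0.167 - (3)·-0.333 - (-2)·-1.667) / (9) = -1.185
Change: (-0.296, 0.598, -0.351, -0.407) → max |·| = 0.598

0.598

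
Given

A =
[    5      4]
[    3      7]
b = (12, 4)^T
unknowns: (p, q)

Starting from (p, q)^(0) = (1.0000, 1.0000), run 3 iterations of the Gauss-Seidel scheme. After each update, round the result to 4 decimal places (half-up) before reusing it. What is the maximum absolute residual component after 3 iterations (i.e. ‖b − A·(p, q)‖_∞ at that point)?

0.5242

Iteration 1:
  p = (12 - (4)·1.0000) / (5) = 1.6000
  q = (4 - (3)·1.6000) / (7) = -0.1143
Iteration 2:
  p = (12 - (4)·-0.1143) / (5) = 2.4914
  q = (4 - (3)·2.4914) / (7) = -0.4963
Iteration 3:
  p = (12 - (4)·-0.4963) / (5) = 2.7970
  q = (4 - (3)·2.7970) / (7) = -0.6273
Residual b − A·x = (0.5242, 0.0001); ∞-norm = 0.5242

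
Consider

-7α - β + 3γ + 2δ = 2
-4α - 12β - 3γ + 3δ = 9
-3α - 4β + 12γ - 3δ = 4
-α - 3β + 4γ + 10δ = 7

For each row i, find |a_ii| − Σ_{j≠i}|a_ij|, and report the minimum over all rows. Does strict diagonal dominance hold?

row 1: |-7| − (1+3+2) = 1
row 2: |-12| − (4+3+3) = 2
row 3: |12| − (3+4+3) = 2
row 4: |10| − (1+3+4) = 2
minimum over rows = 1 → strictly diagonally dominant (convergence guaranteed)

1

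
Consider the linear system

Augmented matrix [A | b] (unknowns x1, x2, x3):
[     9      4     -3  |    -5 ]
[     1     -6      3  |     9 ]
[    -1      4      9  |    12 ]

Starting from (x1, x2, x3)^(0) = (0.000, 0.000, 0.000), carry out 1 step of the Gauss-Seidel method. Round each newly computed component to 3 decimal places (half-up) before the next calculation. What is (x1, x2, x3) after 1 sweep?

Iteration 1:
  x1 = (-5 - (4)·0.000 - (-3)·0.000) / (9) = -0.556
  x2 = (9 - (1)·-0.556 - (3)·0.000) / (-6) = -1.593
  x3 = (12 - (-1)·-0.556 - (4)·-1.593) / (9) = 1.980

(-0.556, -1.593, 1.980)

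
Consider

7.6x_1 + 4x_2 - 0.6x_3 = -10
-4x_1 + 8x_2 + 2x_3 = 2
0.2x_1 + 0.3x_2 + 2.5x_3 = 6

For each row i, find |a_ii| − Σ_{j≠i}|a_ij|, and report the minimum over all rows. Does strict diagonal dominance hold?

row 1: |7.6| − (4+0.6) = 3
row 2: |8| − (4+2) = 2
row 3: |2.5| − (0.2+0.3) = 2
minimum over rows = 2 → strictly diagonally dominant (convergence guaranteed)

2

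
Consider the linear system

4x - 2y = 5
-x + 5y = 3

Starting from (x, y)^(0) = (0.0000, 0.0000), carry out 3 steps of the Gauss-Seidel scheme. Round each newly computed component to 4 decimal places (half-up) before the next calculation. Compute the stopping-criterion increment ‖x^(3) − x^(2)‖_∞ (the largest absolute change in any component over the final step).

Iteration 1:
  x = (5 - (-2)·0.0000) / (4) = 1.2500
  y = (3 - (-1)·1.2500) / (5) = 0.8500
Iteration 2:
  x = (5 - (-2)·0.8500) / (4) = 1.6750
  y = (3 - (-1)·1.6750) / (5) = 0.9350
Iteration 3:
  x = (5 - (-2)·0.9350) / (4) = 1.7175
  y = (3 - (-1)·1.7175) / (5) = 0.9435
Change: (0.0425, 0.0085) → max |·| = 0.0425

0.0425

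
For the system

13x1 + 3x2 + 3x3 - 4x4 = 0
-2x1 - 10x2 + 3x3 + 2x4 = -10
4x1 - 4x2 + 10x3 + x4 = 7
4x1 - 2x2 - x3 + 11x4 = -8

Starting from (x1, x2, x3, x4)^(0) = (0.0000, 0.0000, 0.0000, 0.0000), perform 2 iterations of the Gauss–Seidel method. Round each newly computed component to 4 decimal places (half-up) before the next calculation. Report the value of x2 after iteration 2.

Iteration 1:
  x1 = (0 - (3)·0.0000 - (3)·0.0000 - (-4)·0.0000) / (13) = 0.0000
  x2 = (-10 - (-2)·0.0000 - (3)·0.0000 - (2)·0.0000) / (-10) = 1.0000
  x3 = (7 - (4)·0.0000 - (-4)·1.0000 - (1)·0.0000) / (10) = 1.1000
  x4 = (-8 - (4)·0.0000 - (-2)·1.0000 - (-1)·1.1000) / (11) = -0.4455
Iteration 2:
  x1 = (0 - (3)·1.0000 - (3)·1.1000 - (-4)·-0.4455) / (13) = -0.6217
  x2 = (-10 - (-2)·-0.6217 - (3)·1.1000 - (2)·-0.4455) / (-10) = 1.3652
  x3 = (7 - (4)·-0.6217 - (-4)·1.3652 - (1)·-0.4455) / (10) = 1.5393
  x4 = (-8 - (4)·-0.6217 - (-2)·1.3652 - (-1)·1.5393) / (11) = -0.1130

1.3652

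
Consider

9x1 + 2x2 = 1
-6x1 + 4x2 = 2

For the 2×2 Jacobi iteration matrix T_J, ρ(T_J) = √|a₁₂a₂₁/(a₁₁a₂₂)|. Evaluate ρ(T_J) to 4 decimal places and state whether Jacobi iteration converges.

0.5774

a₁₂a₂₁/(a₁₁a₂₂) = (2)·(-6) / ((9)·(4)) = -0.333333
ρ = √|-0.333333| = √0.333333 = 0.5774
ρ < 1, so Jacobi converges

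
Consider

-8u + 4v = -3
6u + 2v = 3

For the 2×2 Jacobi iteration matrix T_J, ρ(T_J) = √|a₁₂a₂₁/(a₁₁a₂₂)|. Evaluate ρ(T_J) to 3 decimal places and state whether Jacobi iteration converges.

1.225

a₁₂a₂₁/(a₁₁a₂₂) = (4)·(6) / ((-8)·(2)) = -1.500000
ρ = √|-1.500000| = √1.500000 = 1.225
ρ > 1, so Jacobi diverges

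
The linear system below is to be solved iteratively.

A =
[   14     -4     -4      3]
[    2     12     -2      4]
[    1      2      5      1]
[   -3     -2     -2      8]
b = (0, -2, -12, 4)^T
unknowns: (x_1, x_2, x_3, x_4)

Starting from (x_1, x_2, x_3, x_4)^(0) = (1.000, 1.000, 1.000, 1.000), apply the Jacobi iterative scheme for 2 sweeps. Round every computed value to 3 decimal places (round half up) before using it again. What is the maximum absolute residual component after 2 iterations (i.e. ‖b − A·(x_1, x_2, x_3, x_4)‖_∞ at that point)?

Iteration 1:
  x_1 = (0 - (-4)·1.000 - (-4)·1.000 - (3)·1.000) / (14) = 0.357
  x_2 = (-2 - (2)·1.000 - (-2)·1.000 - (4)·1.000) / (12) = -0.500
  x_3 = (-12 - (1)·1.000 - (2)·1.000 - (1)·1.000) / (5) = -3.200
  x_4 = (4 - (-3)·1.000 - (-2)·1.000 - (-2)·1.000) / (8) = 1.375
Iteration 2:
  x_1 = (0 - (-4)·-0.500 - (-4)·-3.200 - (3)·1.375) / (14) = -1.352
  x_2 = (-2 - (2)·0.357 - (-2)·-3.200 - (4)·1.375) / (12) = -1.218
  x_3 = (-12 - (1)·0.357 - (2)·-0.500 - (1)·1.375) / (5) = -2.546
  x_4 = (4 - (-3)·0.357 - (-2)·-0.500 - (-2)·-3.200) / (8) = -0.291
Residual b − A·x = (4.745, 11.392, 4.809, -5.256); ∞-norm = 11.392

11.392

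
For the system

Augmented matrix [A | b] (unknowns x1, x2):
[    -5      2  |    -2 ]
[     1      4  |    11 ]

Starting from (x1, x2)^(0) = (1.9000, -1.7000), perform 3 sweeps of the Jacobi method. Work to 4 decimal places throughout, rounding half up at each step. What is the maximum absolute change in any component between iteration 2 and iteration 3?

Iteration 1:
  x1 = (-2 - (2)·-1.7000) / (-5) = -0.2800
  x2 = (11 - (1)·1.9000) / (4) = 2.2750
Iteration 2:
  x1 = (-2 - (2)·2.2750) / (-5) = 1.3100
  x2 = (11 - (1)·-0.2800) / (4) = 2.8200
Iteration 3:
  x1 = (-2 - (2)·2.8200) / (-5) = 1.5280
  x2 = (11 - (1)·1.3100) / (4) = 2.4225
Change: (0.2180, -0.3975) → max |·| = 0.3975

0.3975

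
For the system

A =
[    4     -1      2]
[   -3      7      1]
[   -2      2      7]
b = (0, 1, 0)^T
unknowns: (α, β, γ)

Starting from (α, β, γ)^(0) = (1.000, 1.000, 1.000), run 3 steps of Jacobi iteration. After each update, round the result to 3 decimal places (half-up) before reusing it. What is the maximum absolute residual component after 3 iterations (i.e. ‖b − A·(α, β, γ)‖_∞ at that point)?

0.360

Iteration 1:
  α = (0 - (-1)·1.000 - (2)·1.000) / (4) = -0.250
  β = (1 - (-3)·1.000 - (1)·1.000) / (7) = 0.429
  γ = (0 - (-2)·1.000 - (2)·1.000) / (7) = 0.000
Iteration 2:
  α = (0 - (-1)·0.429 - (2)·0.000) / (4) = 0.107
  β = (1 - (-3)·-0.250 - (1)·0.000) / (7) = 0.036
  γ = (0 - (-2)·-0.250 - (2)·0.429) / (7) = -0.194
Iteration 3:
  α = (0 - (-1)·0.036 - (2)·-0.194) / (4) = 0.106
  β = (1 - (-3)·0.107 - (1)·-0.194) / (7) = 0.216
  γ = (0 - (-2)·0.107 - (2)·0.036) / (7) = 0.020
Residual b − A·x = (-0.248, -0.214, -0.360); ∞-norm = 0.360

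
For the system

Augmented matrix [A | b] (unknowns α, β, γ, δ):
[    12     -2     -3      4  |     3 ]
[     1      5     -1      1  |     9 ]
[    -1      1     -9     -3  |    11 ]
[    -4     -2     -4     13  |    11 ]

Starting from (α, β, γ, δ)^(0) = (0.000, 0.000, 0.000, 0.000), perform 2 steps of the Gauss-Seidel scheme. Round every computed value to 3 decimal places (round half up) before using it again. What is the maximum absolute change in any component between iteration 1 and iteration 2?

Iteration 1:
  α = (3 - (-2)·0.000 - (-3)·0.000 - (4)·0.000) / (12) = 0.250
  β = (9 - (1)·0.250 - (-1)·0.000 - (1)·0.000) / (5) = 1.750
  γ = (11 - (-1)·0.250 - (1)·1.750 - (-3)·0.000) / (-9) = -1.056
  δ = (11 - (-4)·0.250 - (-2)·1.750 - (-4)·-1.056) / (13) = 0.867
Iteration 2:
  α = (3 - (-2)·1.750 - (-3)·-1.056 - (4)·0.867) / (12) = -0.011
  β = (9 - (1)·-0.011 - (-1)·-1.056 - (1)·0.867) / (5) = 1.418
  γ = (11 - (-1)·-0.011 - (1)·1.418 - (-3)·0.867) / (-9) = -1.352
  δ = (11 - (-4)·-0.011 - (-2)·1.418 - (-4)·-1.352) / (13) = 0.645
Change: (-0.261, -0.332, -0.296, -0.222) → max |·| = 0.332

0.332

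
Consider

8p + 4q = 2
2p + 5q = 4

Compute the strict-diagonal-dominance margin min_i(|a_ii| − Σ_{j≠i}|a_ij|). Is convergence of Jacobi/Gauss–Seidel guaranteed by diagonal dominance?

3

row 1: |8| − (4) = 4
row 2: |5| − (2) = 3
minimum over rows = 3 → strictly diagonally dominant (convergence guaranteed)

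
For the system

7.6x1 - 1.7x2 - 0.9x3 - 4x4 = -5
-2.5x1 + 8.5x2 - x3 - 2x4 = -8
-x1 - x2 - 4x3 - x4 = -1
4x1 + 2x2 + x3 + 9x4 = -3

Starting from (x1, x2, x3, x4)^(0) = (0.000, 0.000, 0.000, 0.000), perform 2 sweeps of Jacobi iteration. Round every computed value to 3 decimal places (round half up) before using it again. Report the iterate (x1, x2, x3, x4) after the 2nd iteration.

(-1.014, -1.184, 0.733, 0.140)

Iteration 1:
  x1 = (-5 - (-1.7)·0.000 - (-0.9)·0.000 - (-4)·0.000) / (7.6) = -0.658
  x2 = (-8 - (-2.5)·0.000 - (-1)·0.000 - (-2)·0.000) / (8.5) = -0.941
  x3 = (-1 - (-1)·0.000 - (-1)·0.000 - (-1)·0.000) / (-4) = 0.250
  x4 = (-3 - (4)·0.000 - (2)·0.000 - (1)·0.000) / (9) = -0.333
Iteration 2:
  x1 = (-5 - (-1.7)·-0.941 - (-0.9)·0.250 - (-4)·-0.333) / (7.6) = -1.014
  x2 = (-8 - (-2.5)·-0.658 - (-1)·0.250 - (-2)·-0.333) / (8.5) = -1.184
  x3 = (-1 - (-1)·-0.658 - (-1)·-0.941 - (-1)·-0.333) / (-4) = 0.733
  x4 = (-3 - (4)·-0.658 - (2)·-0.941 - (1)·0.250) / (9) = 0.140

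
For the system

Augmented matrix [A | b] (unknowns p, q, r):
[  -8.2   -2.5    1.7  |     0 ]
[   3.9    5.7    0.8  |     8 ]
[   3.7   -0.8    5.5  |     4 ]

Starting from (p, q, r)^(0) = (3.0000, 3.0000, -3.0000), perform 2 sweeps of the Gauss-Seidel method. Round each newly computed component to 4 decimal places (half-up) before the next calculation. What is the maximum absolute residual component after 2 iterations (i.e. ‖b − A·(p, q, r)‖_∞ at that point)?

Iteration 1:
  p = (0 - (-2.5)·3.0000 - (1.7)·-3.0000) / (-8.2) = -1.5366
  q = (8 - (3.9)·-1.5366 - (0.8)·-3.0000) / (5.7) = 2.8759
  r = (4 - (3.7)·-1.5366 - (-0.8)·2.8759) / (5.5) = 2.1793
Iteration 2:
  p = (0 - (-2.5)·2.8759 - (1.7)·2.1793) / (-8.2) = -0.4250
  q = (8 - (3.9)·-0.4250 - (0.8)·2.1793) / (5.7) = 1.3884
  r = (4 - (3.7)·-0.4250 - (-0.8)·1.3884) / (5.5) = 1.2151
Residual b − A·x = (-2.0797, 0.7715, 0.0002); ∞-norm = 2.0797

2.0797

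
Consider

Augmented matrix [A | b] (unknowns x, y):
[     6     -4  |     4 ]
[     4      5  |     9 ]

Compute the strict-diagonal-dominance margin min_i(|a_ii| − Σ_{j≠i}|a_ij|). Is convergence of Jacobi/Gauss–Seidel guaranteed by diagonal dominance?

row 1: |6| − (4) = 2
row 2: |5| − (4) = 1
minimum over rows = 1 → strictly diagonally dominant (convergence guaranteed)

1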